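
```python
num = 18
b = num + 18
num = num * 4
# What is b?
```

Trace (tracking b):
num = 18  # -> num = 18
b = num + 18  # -> b = 36
num = num * 4  # -> num = 72

Answer: 36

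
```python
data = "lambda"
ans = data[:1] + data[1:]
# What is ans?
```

Answer: 'lambda'

Derivation:
Trace (tracking ans):
data = 'lambda'  # -> data = 'lambda'
ans = data[:1] + data[1:]  # -> ans = 'lambda'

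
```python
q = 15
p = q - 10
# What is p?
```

Answer: 5

Derivation:
Trace (tracking p):
q = 15  # -> q = 15
p = q - 10  # -> p = 5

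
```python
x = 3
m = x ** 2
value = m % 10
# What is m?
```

Trace (tracking m):
x = 3  # -> x = 3
m = x ** 2  # -> m = 9
value = m % 10  # -> value = 9

Answer: 9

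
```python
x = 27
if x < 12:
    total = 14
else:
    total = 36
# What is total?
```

Trace (tracking total):
x = 27  # -> x = 27
if x < 12:  # condition is False
else:
    total = 36  # -> total = 36

Answer: 36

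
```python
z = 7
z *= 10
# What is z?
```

Answer: 70

Derivation:
Trace (tracking z):
z = 7  # -> z = 7
z *= 10  # -> z = 70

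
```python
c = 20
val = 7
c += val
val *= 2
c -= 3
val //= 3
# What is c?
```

Trace (tracking c):
c = 20  # -> c = 20
val = 7  # -> val = 7
c += val  # -> c = 27
val *= 2  # -> val = 14
c -= 3  # -> c = 24
val //= 3  # -> val = 4

Answer: 24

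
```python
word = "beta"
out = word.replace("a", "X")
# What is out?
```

Trace (tracking out):
word = 'beta'  # -> word = 'beta'
out = word.replace('a', 'X')  # -> out = 'betX'

Answer: 'betX'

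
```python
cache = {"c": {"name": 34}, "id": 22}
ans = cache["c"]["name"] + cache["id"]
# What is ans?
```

Answer: 56

Derivation:
Trace (tracking ans):
cache = {'c': {'name': 34}, 'id': 22}  # -> cache = {'c': {'name': 34}, 'id': 22}
ans = cache['c']['name'] + cache['id']  # -> ans = 56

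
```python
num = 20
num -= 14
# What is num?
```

Answer: 6

Derivation:
Trace (tracking num):
num = 20  # -> num = 20
num -= 14  # -> num = 6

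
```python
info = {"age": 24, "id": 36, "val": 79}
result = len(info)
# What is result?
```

Trace (tracking result):
info = {'age': 24, 'id': 36, 'val': 79}  # -> info = {'age': 24, 'id': 36, 'val': 79}
result = len(info)  # -> result = 3

Answer: 3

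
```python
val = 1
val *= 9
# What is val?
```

Trace (tracking val):
val = 1  # -> val = 1
val *= 9  # -> val = 9

Answer: 9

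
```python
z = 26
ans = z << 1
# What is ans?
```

Answer: 52

Derivation:
Trace (tracking ans):
z = 26  # -> z = 26
ans = z << 1  # -> ans = 52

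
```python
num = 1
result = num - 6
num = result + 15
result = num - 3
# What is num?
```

Trace (tracking num):
num = 1  # -> num = 1
result = num - 6  # -> result = -5
num = result + 15  # -> num = 10
result = num - 3  # -> result = 7

Answer: 10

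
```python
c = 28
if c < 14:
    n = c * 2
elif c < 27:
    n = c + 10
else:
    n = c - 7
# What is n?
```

Trace (tracking n):
c = 28  # -> c = 28
if c < 14:  # condition is False
elif c < 27:  # condition is False
else:
    n = c - 7  # -> n = 21

Answer: 21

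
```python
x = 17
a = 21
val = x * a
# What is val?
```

Trace (tracking val):
x = 17  # -> x = 17
a = 21  # -> a = 21
val = x * a  # -> val = 357

Answer: 357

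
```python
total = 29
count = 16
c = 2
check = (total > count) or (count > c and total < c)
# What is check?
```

Answer: True

Derivation:
Trace (tracking check):
total = 29  # -> total = 29
count = 16  # -> count = 16
c = 2  # -> c = 2
check = total > count or (count > c and total < c)  # -> check = True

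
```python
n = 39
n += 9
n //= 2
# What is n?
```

Trace (tracking n):
n = 39  # -> n = 39
n += 9  # -> n = 48
n //= 2  # -> n = 24

Answer: 24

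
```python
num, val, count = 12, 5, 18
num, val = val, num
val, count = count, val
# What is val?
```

Trace (tracking val):
num, val, count = (12, 5, 18)  # -> num = 12, val = 5, count = 18
num, val = (val, num)  # -> num = 5, val = 12
val, count = (count, val)  # -> val = 18, count = 12

Answer: 18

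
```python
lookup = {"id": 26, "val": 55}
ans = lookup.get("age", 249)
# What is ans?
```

Trace (tracking ans):
lookup = {'id': 26, 'val': 55}  # -> lookup = {'id': 26, 'val': 55}
ans = lookup.get('age', 249)  # -> ans = 249

Answer: 249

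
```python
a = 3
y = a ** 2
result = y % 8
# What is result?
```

Trace (tracking result):
a = 3  # -> a = 3
y = a ** 2  # -> y = 9
result = y % 8  # -> result = 1

Answer: 1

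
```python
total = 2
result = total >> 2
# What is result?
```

Answer: 0

Derivation:
Trace (tracking result):
total = 2  # -> total = 2
result = total >> 2  # -> result = 0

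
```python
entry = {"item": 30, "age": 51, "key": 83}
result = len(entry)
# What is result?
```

Trace (tracking result):
entry = {'item': 30, 'age': 51, 'key': 83}  # -> entry = {'item': 30, 'age': 51, 'key': 83}
result = len(entry)  # -> result = 3

Answer: 3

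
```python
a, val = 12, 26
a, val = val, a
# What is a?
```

Trace (tracking a):
a, val = (12, 26)  # -> a = 12, val = 26
a, val = (val, a)  # -> a = 26, val = 12

Answer: 26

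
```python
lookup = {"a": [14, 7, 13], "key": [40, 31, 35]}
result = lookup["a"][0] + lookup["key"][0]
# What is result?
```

Answer: 54

Derivation:
Trace (tracking result):
lookup = {'a': [14, 7, 13], 'key': [40, 31, 35]}  # -> lookup = {'a': [14, 7, 13], 'key': [40, 31, 35]}
result = lookup['a'][0] + lookup['key'][0]  # -> result = 54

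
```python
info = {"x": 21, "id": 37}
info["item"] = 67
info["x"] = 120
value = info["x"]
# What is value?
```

Trace (tracking value):
info = {'x': 21, 'id': 37}  # -> info = {'x': 21, 'id': 37}
info['item'] = 67  # -> info = {'x': 21, 'id': 37, 'item': 67}
info['x'] = 120  # -> info = {'x': 120, 'id': 37, 'item': 67}
value = info['x']  # -> value = 120

Answer: 120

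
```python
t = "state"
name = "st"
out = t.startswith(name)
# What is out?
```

Answer: True

Derivation:
Trace (tracking out):
t = 'state'  # -> t = 'state'
name = 'st'  # -> name = 'st'
out = t.startswith(name)  # -> out = True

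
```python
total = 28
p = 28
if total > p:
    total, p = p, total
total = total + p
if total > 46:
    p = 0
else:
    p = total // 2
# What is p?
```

Trace (tracking p):
total = 28  # -> total = 28
p = 28  # -> p = 28
if total > p:  # condition is False
total = total + p  # -> total = 56
if total > 46:  # condition is True
    p = 0  # -> p = 0

Answer: 0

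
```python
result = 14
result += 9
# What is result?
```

Answer: 23

Derivation:
Trace (tracking result):
result = 14  # -> result = 14
result += 9  # -> result = 23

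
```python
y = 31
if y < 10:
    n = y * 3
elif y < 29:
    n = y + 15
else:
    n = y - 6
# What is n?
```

Answer: 25

Derivation:
Trace (tracking n):
y = 31  # -> y = 31
if y < 10:  # condition is False
elif y < 29:  # condition is False
else:
    n = y - 6  # -> n = 25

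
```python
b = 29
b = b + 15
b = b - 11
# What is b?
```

Answer: 33

Derivation:
Trace (tracking b):
b = 29  # -> b = 29
b = b + 15  # -> b = 44
b = b - 11  # -> b = 33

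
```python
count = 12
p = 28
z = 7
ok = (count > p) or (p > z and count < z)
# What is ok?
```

Trace (tracking ok):
count = 12  # -> count = 12
p = 28  # -> p = 28
z = 7  # -> z = 7
ok = count > p or (p > z and count < z)  # -> ok = False

Answer: False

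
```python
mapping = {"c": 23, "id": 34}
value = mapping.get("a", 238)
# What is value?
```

Trace (tracking value):
mapping = {'c': 23, 'id': 34}  # -> mapping = {'c': 23, 'id': 34}
value = mapping.get('a', 238)  # -> value = 238

Answer: 238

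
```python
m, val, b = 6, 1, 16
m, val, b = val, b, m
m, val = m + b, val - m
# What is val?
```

Trace (tracking val):
m, val, b = (6, 1, 16)  # -> m = 6, val = 1, b = 16
m, val, b = (val, b, m)  # -> m = 1, val = 16, b = 6
m, val = (m + b, val - m)  # -> m = 7, val = 15

Answer: 15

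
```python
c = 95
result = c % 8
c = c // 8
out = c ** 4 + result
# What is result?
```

Answer: 7

Derivation:
Trace (tracking result):
c = 95  # -> c = 95
result = c % 8  # -> result = 7
c = c // 8  # -> c = 11
out = c ** 4 + result  # -> out = 14648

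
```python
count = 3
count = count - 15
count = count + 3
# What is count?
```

Trace (tracking count):
count = 3  # -> count = 3
count = count - 15  # -> count = -12
count = count + 3  # -> count = -9

Answer: -9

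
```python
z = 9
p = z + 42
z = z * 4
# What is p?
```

Answer: 51

Derivation:
Trace (tracking p):
z = 9  # -> z = 9
p = z + 42  # -> p = 51
z = z * 4  # -> z = 36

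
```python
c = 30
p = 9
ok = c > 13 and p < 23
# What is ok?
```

Trace (tracking ok):
c = 30  # -> c = 30
p = 9  # -> p = 9
ok = c > 13 and p < 23  # -> ok = True

Answer: True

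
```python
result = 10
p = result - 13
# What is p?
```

Answer: -3

Derivation:
Trace (tracking p):
result = 10  # -> result = 10
p = result - 13  # -> p = -3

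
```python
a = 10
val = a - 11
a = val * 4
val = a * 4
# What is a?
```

Trace (tracking a):
a = 10  # -> a = 10
val = a - 11  # -> val = -1
a = val * 4  # -> a = -4
val = a * 4  # -> val = -16

Answer: -4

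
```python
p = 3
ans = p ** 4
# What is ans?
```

Answer: 81

Derivation:
Trace (tracking ans):
p = 3  # -> p = 3
ans = p ** 4  # -> ans = 81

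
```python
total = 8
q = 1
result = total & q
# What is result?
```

Trace (tracking result):
total = 8  # -> total = 8
q = 1  # -> q = 1
result = total & q  # -> result = 0

Answer: 0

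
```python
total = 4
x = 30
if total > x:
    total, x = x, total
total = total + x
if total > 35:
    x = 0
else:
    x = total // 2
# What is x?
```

Trace (tracking x):
total = 4  # -> total = 4
x = 30  # -> x = 30
if total > x:  # condition is False
total = total + x  # -> total = 34
if total > 35:  # condition is False
else:
    x = total // 2  # -> x = 17

Answer: 17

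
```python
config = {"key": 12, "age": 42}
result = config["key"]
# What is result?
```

Trace (tracking result):
config = {'key': 12, 'age': 42}  # -> config = {'key': 12, 'age': 42}
result = config['key']  # -> result = 12

Answer: 12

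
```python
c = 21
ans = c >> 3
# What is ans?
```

Answer: 2

Derivation:
Trace (tracking ans):
c = 21  # -> c = 21
ans = c >> 3  # -> ans = 2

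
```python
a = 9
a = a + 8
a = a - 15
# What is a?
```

Trace (tracking a):
a = 9  # -> a = 9
a = a + 8  # -> a = 17
a = a - 15  # -> a = 2

Answer: 2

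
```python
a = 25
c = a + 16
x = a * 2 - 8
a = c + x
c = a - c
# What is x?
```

Trace (tracking x):
a = 25  # -> a = 25
c = a + 16  # -> c = 41
x = a * 2 - 8  # -> x = 42
a = c + x  # -> a = 83
c = a - c  # -> c = 42

Answer: 42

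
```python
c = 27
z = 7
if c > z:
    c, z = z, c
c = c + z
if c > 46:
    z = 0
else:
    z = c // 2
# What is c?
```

Trace (tracking c):
c = 27  # -> c = 27
z = 7  # -> z = 7
if c > z:  # condition is True
    c, z = (z, c)  # -> c = 7, z = 27
c = c + z  # -> c = 34
if c > 46:  # condition is False
else:
    z = c // 2  # -> z = 17

Answer: 34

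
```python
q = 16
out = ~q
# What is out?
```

Answer: -17

Derivation:
Trace (tracking out):
q = 16  # -> q = 16
out = ~q  # -> out = -17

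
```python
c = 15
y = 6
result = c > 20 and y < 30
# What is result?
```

Answer: False

Derivation:
Trace (tracking result):
c = 15  # -> c = 15
y = 6  # -> y = 6
result = c > 20 and y < 30  # -> result = False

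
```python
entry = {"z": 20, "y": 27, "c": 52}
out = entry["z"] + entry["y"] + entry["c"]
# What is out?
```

Answer: 99

Derivation:
Trace (tracking out):
entry = {'z': 20, 'y': 27, 'c': 52}  # -> entry = {'z': 20, 'y': 27, 'c': 52}
out = entry['z'] + entry['y'] + entry['c']  # -> out = 99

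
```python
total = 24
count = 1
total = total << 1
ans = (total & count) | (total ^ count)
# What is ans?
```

Answer: 49

Derivation:
Trace (tracking ans):
total = 24  # -> total = 24
count = 1  # -> count = 1
total = total << 1  # -> total = 48
ans = total & count | total ^ count  # -> ans = 49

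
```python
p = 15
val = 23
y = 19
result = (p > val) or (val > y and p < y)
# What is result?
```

Answer: True

Derivation:
Trace (tracking result):
p = 15  # -> p = 15
val = 23  # -> val = 23
y = 19  # -> y = 19
result = p > val or (val > y and p < y)  # -> result = True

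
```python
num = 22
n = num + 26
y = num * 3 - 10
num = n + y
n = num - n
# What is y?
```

Answer: 56

Derivation:
Trace (tracking y):
num = 22  # -> num = 22
n = num + 26  # -> n = 48
y = num * 3 - 10  # -> y = 56
num = n + y  # -> num = 104
n = num - n  # -> n = 56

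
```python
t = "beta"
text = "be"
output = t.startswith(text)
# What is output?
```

Trace (tracking output):
t = 'beta'  # -> t = 'beta'
text = 'be'  # -> text = 'be'
output = t.startswith(text)  # -> output = True

Answer: True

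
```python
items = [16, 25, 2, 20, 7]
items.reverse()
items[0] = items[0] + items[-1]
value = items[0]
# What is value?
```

Trace (tracking value):
items = [16, 25, 2, 20, 7]  # -> items = [16, 25, 2, 20, 7]
items.reverse()  # -> items = [7, 20, 2, 25, 16]
items[0] = items[0] + items[-1]  # -> items = [23, 20, 2, 25, 16]
value = items[0]  # -> value = 23

Answer: 23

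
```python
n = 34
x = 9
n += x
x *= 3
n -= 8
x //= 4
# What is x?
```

Answer: 6

Derivation:
Trace (tracking x):
n = 34  # -> n = 34
x = 9  # -> x = 9
n += x  # -> n = 43
x *= 3  # -> x = 27
n -= 8  # -> n = 35
x //= 4  # -> x = 6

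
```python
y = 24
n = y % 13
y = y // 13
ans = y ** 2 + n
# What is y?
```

Trace (tracking y):
y = 24  # -> y = 24
n = y % 13  # -> n = 11
y = y // 13  # -> y = 1
ans = y ** 2 + n  # -> ans = 12

Answer: 1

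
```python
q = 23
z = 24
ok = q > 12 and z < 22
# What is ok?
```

Answer: False

Derivation:
Trace (tracking ok):
q = 23  # -> q = 23
z = 24  # -> z = 24
ok = q > 12 and z < 22  # -> ok = False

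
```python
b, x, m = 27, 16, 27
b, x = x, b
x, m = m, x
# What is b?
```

Trace (tracking b):
b, x, m = (27, 16, 27)  # -> b = 27, x = 16, m = 27
b, x = (x, b)  # -> b = 16, x = 27
x, m = (m, x)  # -> x = 27, m = 27

Answer: 16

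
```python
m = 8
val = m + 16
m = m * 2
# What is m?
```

Answer: 16

Derivation:
Trace (tracking m):
m = 8  # -> m = 8
val = m + 16  # -> val = 24
m = m * 2  # -> m = 16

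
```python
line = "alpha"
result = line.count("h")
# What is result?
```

Answer: 1

Derivation:
Trace (tracking result):
line = 'alpha'  # -> line = 'alpha'
result = line.count('h')  # -> result = 1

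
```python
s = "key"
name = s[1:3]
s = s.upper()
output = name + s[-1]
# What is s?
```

Answer: 'KEY'

Derivation:
Trace (tracking s):
s = 'key'  # -> s = 'key'
name = s[1:3]  # -> name = 'ey'
s = s.upper()  # -> s = 'KEY'
output = name + s[-1]  # -> output = 'eyY'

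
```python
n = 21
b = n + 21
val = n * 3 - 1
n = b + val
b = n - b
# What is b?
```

Answer: 62

Derivation:
Trace (tracking b):
n = 21  # -> n = 21
b = n + 21  # -> b = 42
val = n * 3 - 1  # -> val = 62
n = b + val  # -> n = 104
b = n - b  # -> b = 62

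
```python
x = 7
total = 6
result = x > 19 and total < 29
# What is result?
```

Answer: False

Derivation:
Trace (tracking result):
x = 7  # -> x = 7
total = 6  # -> total = 6
result = x > 19 and total < 29  # -> result = False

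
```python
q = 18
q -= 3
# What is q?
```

Trace (tracking q):
q = 18  # -> q = 18
q -= 3  # -> q = 15

Answer: 15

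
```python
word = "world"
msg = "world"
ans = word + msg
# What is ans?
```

Answer: 'worldworld'

Derivation:
Trace (tracking ans):
word = 'world'  # -> word = 'world'
msg = 'world'  # -> msg = 'world'
ans = word + msg  # -> ans = 'worldworld'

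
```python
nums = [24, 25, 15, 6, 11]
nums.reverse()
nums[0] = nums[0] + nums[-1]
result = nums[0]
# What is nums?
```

Answer: [35, 6, 15, 25, 24]

Derivation:
Trace (tracking nums):
nums = [24, 25, 15, 6, 11]  # -> nums = [24, 25, 15, 6, 11]
nums.reverse()  # -> nums = [11, 6, 15, 25, 24]
nums[0] = nums[0] + nums[-1]  # -> nums = [35, 6, 15, 25, 24]
result = nums[0]  # -> result = 35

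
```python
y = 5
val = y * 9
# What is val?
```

Answer: 45

Derivation:
Trace (tracking val):
y = 5  # -> y = 5
val = y * 9  # -> val = 45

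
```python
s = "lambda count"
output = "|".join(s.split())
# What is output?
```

Trace (tracking output):
s = 'lambda count'  # -> s = 'lambda count'
output = '|'.join(s.split())  # -> output = 'lambda|count'

Answer: 'lambda|count'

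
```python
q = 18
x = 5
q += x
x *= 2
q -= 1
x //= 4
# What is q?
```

Answer: 22

Derivation:
Trace (tracking q):
q = 18  # -> q = 18
x = 5  # -> x = 5
q += x  # -> q = 23
x *= 2  # -> x = 10
q -= 1  # -> q = 22
x //= 4  # -> x = 2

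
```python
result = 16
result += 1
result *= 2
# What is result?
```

Answer: 34

Derivation:
Trace (tracking result):
result = 16  # -> result = 16
result += 1  # -> result = 17
result *= 2  # -> result = 34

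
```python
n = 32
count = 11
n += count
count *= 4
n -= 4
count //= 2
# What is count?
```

Answer: 22

Derivation:
Trace (tracking count):
n = 32  # -> n = 32
count = 11  # -> count = 11
n += count  # -> n = 43
count *= 4  # -> count = 44
n -= 4  # -> n = 39
count //= 2  # -> count = 22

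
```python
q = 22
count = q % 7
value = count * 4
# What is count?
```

Trace (tracking count):
q = 22  # -> q = 22
count = q % 7  # -> count = 1
value = count * 4  # -> value = 4

Answer: 1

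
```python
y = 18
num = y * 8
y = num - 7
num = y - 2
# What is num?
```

Trace (tracking num):
y = 18  # -> y = 18
num = y * 8  # -> num = 144
y = num - 7  # -> y = 137
num = y - 2  # -> num = 135

Answer: 135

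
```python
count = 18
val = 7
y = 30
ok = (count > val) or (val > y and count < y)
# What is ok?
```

Answer: True

Derivation:
Trace (tracking ok):
count = 18  # -> count = 18
val = 7  # -> val = 7
y = 30  # -> y = 30
ok = count > val or (val > y and count < y)  # -> ok = True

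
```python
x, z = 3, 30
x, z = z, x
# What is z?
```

Trace (tracking z):
x, z = (3, 30)  # -> x = 3, z = 30
x, z = (z, x)  # -> x = 30, z = 3

Answer: 3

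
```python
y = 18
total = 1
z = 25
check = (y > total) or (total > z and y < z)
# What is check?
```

Answer: True

Derivation:
Trace (tracking check):
y = 18  # -> y = 18
total = 1  # -> total = 1
z = 25  # -> z = 25
check = y > total or (total > z and y < z)  # -> check = True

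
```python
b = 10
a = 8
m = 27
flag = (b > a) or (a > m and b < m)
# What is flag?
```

Answer: True

Derivation:
Trace (tracking flag):
b = 10  # -> b = 10
a = 8  # -> a = 8
m = 27  # -> m = 27
flag = b > a or (a > m and b < m)  # -> flag = True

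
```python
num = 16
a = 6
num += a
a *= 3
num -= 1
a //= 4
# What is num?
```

Trace (tracking num):
num = 16  # -> num = 16
a = 6  # -> a = 6
num += a  # -> num = 22
a *= 3  # -> a = 18
num -= 1  # -> num = 21
a //= 4  # -> a = 4

Answer: 21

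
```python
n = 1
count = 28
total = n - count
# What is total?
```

Answer: -27

Derivation:
Trace (tracking total):
n = 1  # -> n = 1
count = 28  # -> count = 28
total = n - count  # -> total = -27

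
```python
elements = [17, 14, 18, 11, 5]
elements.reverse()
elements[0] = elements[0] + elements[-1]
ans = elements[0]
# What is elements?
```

Answer: [22, 11, 18, 14, 17]

Derivation:
Trace (tracking elements):
elements = [17, 14, 18, 11, 5]  # -> elements = [17, 14, 18, 11, 5]
elements.reverse()  # -> elements = [5, 11, 18, 14, 17]
elements[0] = elements[0] + elements[-1]  # -> elements = [22, 11, 18, 14, 17]
ans = elements[0]  # -> ans = 22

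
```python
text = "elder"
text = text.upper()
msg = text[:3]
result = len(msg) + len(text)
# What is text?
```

Answer: 'ELDER'

Derivation:
Trace (tracking text):
text = 'elder'  # -> text = 'elder'
text = text.upper()  # -> text = 'ELDER'
msg = text[:3]  # -> msg = 'ELD'
result = len(msg) + len(text)  # -> result = 8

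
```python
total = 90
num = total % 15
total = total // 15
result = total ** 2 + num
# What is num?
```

Answer: 0

Derivation:
Trace (tracking num):
total = 90  # -> total = 90
num = total % 15  # -> num = 0
total = total // 15  # -> total = 6
result = total ** 2 + num  # -> result = 36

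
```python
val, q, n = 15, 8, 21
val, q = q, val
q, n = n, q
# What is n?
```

Trace (tracking n):
val, q, n = (15, 8, 21)  # -> val = 15, q = 8, n = 21
val, q = (q, val)  # -> val = 8, q = 15
q, n = (n, q)  # -> q = 21, n = 15

Answer: 15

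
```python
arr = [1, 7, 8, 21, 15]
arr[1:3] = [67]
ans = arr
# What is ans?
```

Answer: [1, 67, 21, 15]

Derivation:
Trace (tracking ans):
arr = [1, 7, 8, 21, 15]  # -> arr = [1, 7, 8, 21, 15]
arr[1:3] = [67]  # -> arr = [1, 67, 21, 15]
ans = arr  # -> ans = [1, 67, 21, 15]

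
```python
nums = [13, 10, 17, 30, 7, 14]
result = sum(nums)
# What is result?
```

Answer: 91

Derivation:
Trace (tracking result):
nums = [13, 10, 17, 30, 7, 14]  # -> nums = [13, 10, 17, 30, 7, 14]
result = sum(nums)  # -> result = 91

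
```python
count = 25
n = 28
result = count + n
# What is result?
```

Answer: 53

Derivation:
Trace (tracking result):
count = 25  # -> count = 25
n = 28  # -> n = 28
result = count + n  # -> result = 53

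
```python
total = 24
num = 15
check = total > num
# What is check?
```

Trace (tracking check):
total = 24  # -> total = 24
num = 15  # -> num = 15
check = total > num  # -> check = True

Answer: True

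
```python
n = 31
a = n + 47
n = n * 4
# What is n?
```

Answer: 124

Derivation:
Trace (tracking n):
n = 31  # -> n = 31
a = n + 47  # -> a = 78
n = n * 4  # -> n = 124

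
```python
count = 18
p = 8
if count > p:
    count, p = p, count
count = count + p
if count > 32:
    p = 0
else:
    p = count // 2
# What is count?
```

Answer: 26

Derivation:
Trace (tracking count):
count = 18  # -> count = 18
p = 8  # -> p = 8
if count > p:  # condition is True
    count, p = (p, count)  # -> count = 8, p = 18
count = count + p  # -> count = 26
if count > 32:  # condition is False
else:
    p = count // 2  # -> p = 13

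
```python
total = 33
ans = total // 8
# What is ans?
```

Trace (tracking ans):
total = 33  # -> total = 33
ans = total // 8  # -> ans = 4

Answer: 4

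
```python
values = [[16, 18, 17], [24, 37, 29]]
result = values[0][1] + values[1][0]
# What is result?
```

Answer: 42

Derivation:
Trace (tracking result):
values = [[16, 18, 17], [24, 37, 29]]  # -> values = [[16, 18, 17], [24, 37, 29]]
result = values[0][1] + values[1][0]  # -> result = 42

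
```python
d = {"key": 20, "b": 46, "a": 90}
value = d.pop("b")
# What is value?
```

Trace (tracking value):
d = {'key': 20, 'b': 46, 'a': 90}  # -> d = {'key': 20, 'b': 46, 'a': 90}
value = d.pop('b')  # -> value = 46

Answer: 46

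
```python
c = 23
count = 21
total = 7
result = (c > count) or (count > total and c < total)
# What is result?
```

Trace (tracking result):
c = 23  # -> c = 23
count = 21  # -> count = 21
total = 7  # -> total = 7
result = c > count or (count > total and c < total)  # -> result = True

Answer: True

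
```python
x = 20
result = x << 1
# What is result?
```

Trace (tracking result):
x = 20  # -> x = 20
result = x << 1  # -> result = 40

Answer: 40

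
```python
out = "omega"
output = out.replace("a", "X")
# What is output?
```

Trace (tracking output):
out = 'omega'  # -> out = 'omega'
output = out.replace('a', 'X')  # -> output = 'omegX'

Answer: 'omegX'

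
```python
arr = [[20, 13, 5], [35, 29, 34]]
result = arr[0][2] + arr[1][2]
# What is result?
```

Answer: 39

Derivation:
Trace (tracking result):
arr = [[20, 13, 5], [35, 29, 34]]  # -> arr = [[20, 13, 5], [35, 29, 34]]
result = arr[0][2] + arr[1][2]  # -> result = 39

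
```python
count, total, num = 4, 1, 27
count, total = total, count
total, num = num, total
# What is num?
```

Trace (tracking num):
count, total, num = (4, 1, 27)  # -> count = 4, total = 1, num = 27
count, total = (total, count)  # -> count = 1, total = 4
total, num = (num, total)  # -> total = 27, num = 4

Answer: 4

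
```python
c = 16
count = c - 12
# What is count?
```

Answer: 4

Derivation:
Trace (tracking count):
c = 16  # -> c = 16
count = c - 12  # -> count = 4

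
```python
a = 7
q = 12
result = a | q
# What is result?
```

Answer: 15

Derivation:
Trace (tracking result):
a = 7  # -> a = 7
q = 12  # -> q = 12
result = a | q  # -> result = 15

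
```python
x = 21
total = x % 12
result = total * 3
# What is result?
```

Trace (tracking result):
x = 21  # -> x = 21
total = x % 12  # -> total = 9
result = total * 3  # -> result = 27

Answer: 27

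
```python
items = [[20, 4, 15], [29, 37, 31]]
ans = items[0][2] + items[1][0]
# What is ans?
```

Answer: 44

Derivation:
Trace (tracking ans):
items = [[20, 4, 15], [29, 37, 31]]  # -> items = [[20, 4, 15], [29, 37, 31]]
ans = items[0][2] + items[1][0]  # -> ans = 44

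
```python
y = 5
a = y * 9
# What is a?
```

Answer: 45

Derivation:
Trace (tracking a):
y = 5  # -> y = 5
a = y * 9  # -> a = 45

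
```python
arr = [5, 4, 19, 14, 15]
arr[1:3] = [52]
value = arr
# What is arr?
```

Trace (tracking arr):
arr = [5, 4, 19, 14, 15]  # -> arr = [5, 4, 19, 14, 15]
arr[1:3] = [52]  # -> arr = [5, 52, 14, 15]
value = arr  # -> value = [5, 52, 14, 15]

Answer: [5, 52, 14, 15]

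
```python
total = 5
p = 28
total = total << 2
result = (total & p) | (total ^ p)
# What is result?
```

Trace (tracking result):
total = 5  # -> total = 5
p = 28  # -> p = 28
total = total << 2  # -> total = 20
result = total & p | total ^ p  # -> result = 28

Answer: 28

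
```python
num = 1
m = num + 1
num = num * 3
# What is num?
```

Answer: 3

Derivation:
Trace (tracking num):
num = 1  # -> num = 1
m = num + 1  # -> m = 2
num = num * 3  # -> num = 3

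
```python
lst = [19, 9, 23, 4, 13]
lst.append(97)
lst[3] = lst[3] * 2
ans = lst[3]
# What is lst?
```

Answer: [19, 9, 23, 8, 13, 97]

Derivation:
Trace (tracking lst):
lst = [19, 9, 23, 4, 13]  # -> lst = [19, 9, 23, 4, 13]
lst.append(97)  # -> lst = [19, 9, 23, 4, 13, 97]
lst[3] = lst[3] * 2  # -> lst = [19, 9, 23, 8, 13, 97]
ans = lst[3]  # -> ans = 8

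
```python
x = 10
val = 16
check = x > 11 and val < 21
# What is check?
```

Trace (tracking check):
x = 10  # -> x = 10
val = 16  # -> val = 16
check = x > 11 and val < 21  # -> check = False

Answer: False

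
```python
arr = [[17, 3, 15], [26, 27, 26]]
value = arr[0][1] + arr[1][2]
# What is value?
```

Trace (tracking value):
arr = [[17, 3, 15], [26, 27, 26]]  # -> arr = [[17, 3, 15], [26, 27, 26]]
value = arr[0][1] + arr[1][2]  # -> value = 29

Answer: 29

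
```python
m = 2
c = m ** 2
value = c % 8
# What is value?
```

Answer: 4

Derivation:
Trace (tracking value):
m = 2  # -> m = 2
c = m ** 2  # -> c = 4
value = c % 8  # -> value = 4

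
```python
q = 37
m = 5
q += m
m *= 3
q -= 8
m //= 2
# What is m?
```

Trace (tracking m):
q = 37  # -> q = 37
m = 5  # -> m = 5
q += m  # -> q = 42
m *= 3  # -> m = 15
q -= 8  # -> q = 34
m //= 2  # -> m = 7

Answer: 7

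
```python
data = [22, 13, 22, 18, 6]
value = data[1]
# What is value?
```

Answer: 13

Derivation:
Trace (tracking value):
data = [22, 13, 22, 18, 6]  # -> data = [22, 13, 22, 18, 6]
value = data[1]  # -> value = 13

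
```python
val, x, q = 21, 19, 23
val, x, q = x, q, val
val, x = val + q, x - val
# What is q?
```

Trace (tracking q):
val, x, q = (21, 19, 23)  # -> val = 21, x = 19, q = 23
val, x, q = (x, q, val)  # -> val = 19, x = 23, q = 21
val, x = (val + q, x - val)  # -> val = 40, x = 4

Answer: 21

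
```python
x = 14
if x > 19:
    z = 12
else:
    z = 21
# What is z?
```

Trace (tracking z):
x = 14  # -> x = 14
if x > 19:  # condition is False
else:
    z = 21  # -> z = 21

Answer: 21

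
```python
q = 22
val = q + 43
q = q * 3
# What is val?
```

Trace (tracking val):
q = 22  # -> q = 22
val = q + 43  # -> val = 65
q = q * 3  # -> q = 66

Answer: 65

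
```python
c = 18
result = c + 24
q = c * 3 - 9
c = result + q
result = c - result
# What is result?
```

Trace (tracking result):
c = 18  # -> c = 18
result = c + 24  # -> result = 42
q = c * 3 - 9  # -> q = 45
c = result + q  # -> c = 87
result = c - result  # -> result = 45

Answer: 45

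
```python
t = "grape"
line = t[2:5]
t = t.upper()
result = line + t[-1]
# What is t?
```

Trace (tracking t):
t = 'grape'  # -> t = 'grape'
line = t[2:5]  # -> line = 'ape'
t = t.upper()  # -> t = 'GRAPE'
result = line + t[-1]  # -> result = 'apeE'

Answer: 'GRAPE'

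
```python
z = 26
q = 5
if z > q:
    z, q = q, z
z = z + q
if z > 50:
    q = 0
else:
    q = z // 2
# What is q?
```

Trace (tracking q):
z = 26  # -> z = 26
q = 5  # -> q = 5
if z > q:  # condition is True
    z, q = (q, z)  # -> z = 5, q = 26
z = z + q  # -> z = 31
if z > 50:  # condition is False
else:
    q = z // 2  # -> q = 15

Answer: 15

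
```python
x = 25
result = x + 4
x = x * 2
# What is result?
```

Trace (tracking result):
x = 25  # -> x = 25
result = x + 4  # -> result = 29
x = x * 2  # -> x = 50

Answer: 29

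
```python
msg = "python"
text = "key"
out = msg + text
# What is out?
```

Trace (tracking out):
msg = 'python'  # -> msg = 'python'
text = 'key'  # -> text = 'key'
out = msg + text  # -> out = 'pythonkey'

Answer: 'pythonkey'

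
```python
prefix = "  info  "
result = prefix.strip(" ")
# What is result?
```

Answer: 'info'

Derivation:
Trace (tracking result):
prefix = '  info  '  # -> prefix = '  info  '
result = prefix.strip(' ')  # -> result = 'info'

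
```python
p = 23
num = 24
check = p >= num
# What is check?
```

Trace (tracking check):
p = 23  # -> p = 23
num = 24  # -> num = 24
check = p >= num  # -> check = False

Answer: False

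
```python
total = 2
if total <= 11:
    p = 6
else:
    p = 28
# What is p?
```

Trace (tracking p):
total = 2  # -> total = 2
if total <= 11:  # condition is True
    p = 6  # -> p = 6

Answer: 6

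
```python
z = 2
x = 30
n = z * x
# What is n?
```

Answer: 60

Derivation:
Trace (tracking n):
z = 2  # -> z = 2
x = 30  # -> x = 30
n = z * x  # -> n = 60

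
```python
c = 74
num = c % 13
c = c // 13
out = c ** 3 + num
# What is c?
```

Trace (tracking c):
c = 74  # -> c = 74
num = c % 13  # -> num = 9
c = c // 13  # -> c = 5
out = c ** 3 + num  # -> out = 134

Answer: 5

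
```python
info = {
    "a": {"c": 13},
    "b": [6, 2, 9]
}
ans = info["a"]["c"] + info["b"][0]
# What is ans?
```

Trace (tracking ans):
info = {'a': {'c': 13}, 'b': [6, 2, 9]}  # -> info = {'a': {'c': 13}, 'b': [6, 2, 9]}
ans = info['a']['c'] + info['b'][0]  # -> ans = 19

Answer: 19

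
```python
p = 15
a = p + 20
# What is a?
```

Trace (tracking a):
p = 15  # -> p = 15
a = p + 20  # -> a = 35

Answer: 35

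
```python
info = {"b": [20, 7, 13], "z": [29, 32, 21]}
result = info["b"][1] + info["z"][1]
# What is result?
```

Trace (tracking result):
info = {'b': [20, 7, 13], 'z': [29, 32, 21]}  # -> info = {'b': [20, 7, 13], 'z': [29, 32, 21]}
result = info['b'][1] + info['z'][1]  # -> result = 39

Answer: 39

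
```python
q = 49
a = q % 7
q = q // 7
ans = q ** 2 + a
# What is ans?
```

Trace (tracking ans):
q = 49  # -> q = 49
a = q % 7  # -> a = 0
q = q // 7  # -> q = 7
ans = q ** 2 + a  # -> ans = 49

Answer: 49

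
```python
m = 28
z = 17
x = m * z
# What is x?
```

Answer: 476

Derivation:
Trace (tracking x):
m = 28  # -> m = 28
z = 17  # -> z = 17
x = m * z  # -> x = 476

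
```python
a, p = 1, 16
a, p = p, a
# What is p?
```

Trace (tracking p):
a, p = (1, 16)  # -> a = 1, p = 16
a, p = (p, a)  # -> a = 16, p = 1

Answer: 1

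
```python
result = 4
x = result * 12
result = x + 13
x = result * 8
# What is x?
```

Trace (tracking x):
result = 4  # -> result = 4
x = result * 12  # -> x = 48
result = x + 13  # -> result = 61
x = result * 8  # -> x = 488

Answer: 488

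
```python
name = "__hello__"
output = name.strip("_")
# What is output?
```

Trace (tracking output):
name = '__hello__'  # -> name = '__hello__'
output = name.strip('_')  # -> output = 'hello'

Answer: 'hello'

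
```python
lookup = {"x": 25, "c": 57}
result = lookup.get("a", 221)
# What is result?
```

Trace (tracking result):
lookup = {'x': 25, 'c': 57}  # -> lookup = {'x': 25, 'c': 57}
result = lookup.get('a', 221)  # -> result = 221

Answer: 221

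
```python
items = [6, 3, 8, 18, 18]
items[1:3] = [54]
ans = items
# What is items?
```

Answer: [6, 54, 18, 18]

Derivation:
Trace (tracking items):
items = [6, 3, 8, 18, 18]  # -> items = [6, 3, 8, 18, 18]
items[1:3] = [54]  # -> items = [6, 54, 18, 18]
ans = items  # -> ans = [6, 54, 18, 18]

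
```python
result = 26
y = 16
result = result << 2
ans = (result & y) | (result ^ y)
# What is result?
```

Answer: 104

Derivation:
Trace (tracking result):
result = 26  # -> result = 26
y = 16  # -> y = 16
result = result << 2  # -> result = 104
ans = result & y | result ^ y  # -> ans = 120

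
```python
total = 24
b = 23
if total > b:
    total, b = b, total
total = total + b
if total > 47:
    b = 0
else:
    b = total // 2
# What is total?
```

Answer: 47

Derivation:
Trace (tracking total):
total = 24  # -> total = 24
b = 23  # -> b = 23
if total > b:  # condition is True
    total, b = (b, total)  # -> total = 23, b = 24
total = total + b  # -> total = 47
if total > 47:  # condition is False
else:
    b = total // 2  # -> b = 23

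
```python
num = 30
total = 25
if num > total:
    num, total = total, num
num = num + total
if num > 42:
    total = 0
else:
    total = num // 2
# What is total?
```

Trace (tracking total):
num = 30  # -> num = 30
total = 25  # -> total = 25
if num > total:  # condition is True
    num, total = (total, num)  # -> num = 25, total = 30
num = num + total  # -> num = 55
if num > 42:  # condition is True
    total = 0  # -> total = 0

Answer: 0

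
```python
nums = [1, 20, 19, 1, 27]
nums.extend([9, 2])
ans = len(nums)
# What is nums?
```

Answer: [1, 20, 19, 1, 27, 9, 2]

Derivation:
Trace (tracking nums):
nums = [1, 20, 19, 1, 27]  # -> nums = [1, 20, 19, 1, 27]
nums.extend([9, 2])  # -> nums = [1, 20, 19, 1, 27, 9, 2]
ans = len(nums)  # -> ans = 7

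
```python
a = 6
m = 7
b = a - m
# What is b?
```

Answer: -1

Derivation:
Trace (tracking b):
a = 6  # -> a = 6
m = 7  # -> m = 7
b = a - m  # -> b = -1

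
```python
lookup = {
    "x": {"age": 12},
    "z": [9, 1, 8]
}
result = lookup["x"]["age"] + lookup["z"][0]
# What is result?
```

Trace (tracking result):
lookup = {'x': {'age': 12}, 'z': [9, 1, 8]}  # -> lookup = {'x': {'age': 12}, 'z': [9, 1, 8]}
result = lookup['x']['age'] + lookup['z'][0]  # -> result = 21

Answer: 21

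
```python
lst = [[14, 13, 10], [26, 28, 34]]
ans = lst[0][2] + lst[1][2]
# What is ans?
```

Trace (tracking ans):
lst = [[14, 13, 10], [26, 28, 34]]  # -> lst = [[14, 13, 10], [26, 28, 34]]
ans = lst[0][2] + lst[1][2]  # -> ans = 44

Answer: 44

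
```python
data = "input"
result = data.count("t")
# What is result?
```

Answer: 1

Derivation:
Trace (tracking result):
data = 'input'  # -> data = 'input'
result = data.count('t')  # -> result = 1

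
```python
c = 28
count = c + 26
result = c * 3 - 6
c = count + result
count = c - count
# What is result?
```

Trace (tracking result):
c = 28  # -> c = 28
count = c + 26  # -> count = 54
result = c * 3 - 6  # -> result = 78
c = count + result  # -> c = 132
count = c - count  # -> count = 78

Answer: 78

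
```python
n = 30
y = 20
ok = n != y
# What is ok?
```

Answer: True

Derivation:
Trace (tracking ok):
n = 30  # -> n = 30
y = 20  # -> y = 20
ok = n != y  # -> ok = True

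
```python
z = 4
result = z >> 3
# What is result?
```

Answer: 0

Derivation:
Trace (tracking result):
z = 4  # -> z = 4
result = z >> 3  # -> result = 0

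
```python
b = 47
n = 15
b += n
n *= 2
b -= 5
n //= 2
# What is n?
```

Trace (tracking n):
b = 47  # -> b = 47
n = 15  # -> n = 15
b += n  # -> b = 62
n *= 2  # -> n = 30
b -= 5  # -> b = 57
n //= 2  # -> n = 15

Answer: 15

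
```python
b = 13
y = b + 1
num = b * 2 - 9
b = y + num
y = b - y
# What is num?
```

Answer: 17

Derivation:
Trace (tracking num):
b = 13  # -> b = 13
y = b + 1  # -> y = 14
num = b * 2 - 9  # -> num = 17
b = y + num  # -> b = 31
y = b - y  # -> y = 17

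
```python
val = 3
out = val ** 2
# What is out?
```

Answer: 9

Derivation:
Trace (tracking out):
val = 3  # -> val = 3
out = val ** 2  # -> out = 9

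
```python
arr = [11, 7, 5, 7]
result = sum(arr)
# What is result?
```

Trace (tracking result):
arr = [11, 7, 5, 7]  # -> arr = [11, 7, 5, 7]
result = sum(arr)  # -> result = 30

Answer: 30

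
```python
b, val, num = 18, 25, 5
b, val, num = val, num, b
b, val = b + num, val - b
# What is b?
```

Trace (tracking b):
b, val, num = (18, 25, 5)  # -> b = 18, val = 25, num = 5
b, val, num = (val, num, b)  # -> b = 25, val = 5, num = 18
b, val = (b + num, val - b)  # -> b = 43, val = -20

Answer: 43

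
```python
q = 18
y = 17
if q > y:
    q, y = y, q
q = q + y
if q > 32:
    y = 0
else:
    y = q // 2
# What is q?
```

Answer: 35

Derivation:
Trace (tracking q):
q = 18  # -> q = 18
y = 17  # -> y = 17
if q > y:  # condition is True
    q, y = (y, q)  # -> q = 17, y = 18
q = q + y  # -> q = 35
if q > 32:  # condition is True
    y = 0  # -> y = 0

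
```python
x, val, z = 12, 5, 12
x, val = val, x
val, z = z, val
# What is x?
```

Trace (tracking x):
x, val, z = (12, 5, 12)  # -> x = 12, val = 5, z = 12
x, val = (val, x)  # -> x = 5, val = 12
val, z = (z, val)  # -> val = 12, z = 12

Answer: 5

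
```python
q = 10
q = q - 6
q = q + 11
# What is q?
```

Answer: 15

Derivation:
Trace (tracking q):
q = 10  # -> q = 10
q = q - 6  # -> q = 4
q = q + 11  # -> q = 15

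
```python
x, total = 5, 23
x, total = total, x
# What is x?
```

Answer: 23

Derivation:
Trace (tracking x):
x, total = (5, 23)  # -> x = 5, total = 23
x, total = (total, x)  # -> x = 23, total = 5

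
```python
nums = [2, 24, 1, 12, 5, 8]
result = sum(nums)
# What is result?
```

Answer: 52

Derivation:
Trace (tracking result):
nums = [2, 24, 1, 12, 5, 8]  # -> nums = [2, 24, 1, 12, 5, 8]
result = sum(nums)  # -> result = 52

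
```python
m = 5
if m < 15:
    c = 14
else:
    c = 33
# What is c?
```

Answer: 14

Derivation:
Trace (tracking c):
m = 5  # -> m = 5
if m < 15:  # condition is True
    c = 14  # -> c = 14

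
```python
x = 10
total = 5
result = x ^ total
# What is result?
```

Answer: 15

Derivation:
Trace (tracking result):
x = 10  # -> x = 10
total = 5  # -> total = 5
result = x ^ total  # -> result = 15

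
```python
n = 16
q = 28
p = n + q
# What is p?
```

Answer: 44

Derivation:
Trace (tracking p):
n = 16  # -> n = 16
q = 28  # -> q = 28
p = n + q  # -> p = 44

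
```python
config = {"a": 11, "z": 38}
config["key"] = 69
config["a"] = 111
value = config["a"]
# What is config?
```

Trace (tracking config):
config = {'a': 11, 'z': 38}  # -> config = {'a': 11, 'z': 38}
config['key'] = 69  # -> config = {'a': 11, 'z': 38, 'key': 69}
config['a'] = 111  # -> config = {'a': 111, 'z': 38, 'key': 69}
value = config['a']  # -> value = 111

Answer: {'a': 111, 'z': 38, 'key': 69}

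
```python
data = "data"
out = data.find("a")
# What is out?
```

Answer: 1

Derivation:
Trace (tracking out):
data = 'data'  # -> data = 'data'
out = data.find('a')  # -> out = 1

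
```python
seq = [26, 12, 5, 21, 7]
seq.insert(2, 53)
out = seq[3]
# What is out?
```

Answer: 5

Derivation:
Trace (tracking out):
seq = [26, 12, 5, 21, 7]  # -> seq = [26, 12, 5, 21, 7]
seq.insert(2, 53)  # -> seq = [26, 12, 53, 5, 21, 7]
out = seq[3]  # -> out = 5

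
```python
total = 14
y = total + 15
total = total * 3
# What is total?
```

Trace (tracking total):
total = 14  # -> total = 14
y = total + 15  # -> y = 29
total = total * 3  # -> total = 42

Answer: 42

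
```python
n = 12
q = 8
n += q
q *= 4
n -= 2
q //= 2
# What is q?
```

Answer: 16

Derivation:
Trace (tracking q):
n = 12  # -> n = 12
q = 8  # -> q = 8
n += q  # -> n = 20
q *= 4  # -> q = 32
n -= 2  # -> n = 18
q //= 2  # -> q = 16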